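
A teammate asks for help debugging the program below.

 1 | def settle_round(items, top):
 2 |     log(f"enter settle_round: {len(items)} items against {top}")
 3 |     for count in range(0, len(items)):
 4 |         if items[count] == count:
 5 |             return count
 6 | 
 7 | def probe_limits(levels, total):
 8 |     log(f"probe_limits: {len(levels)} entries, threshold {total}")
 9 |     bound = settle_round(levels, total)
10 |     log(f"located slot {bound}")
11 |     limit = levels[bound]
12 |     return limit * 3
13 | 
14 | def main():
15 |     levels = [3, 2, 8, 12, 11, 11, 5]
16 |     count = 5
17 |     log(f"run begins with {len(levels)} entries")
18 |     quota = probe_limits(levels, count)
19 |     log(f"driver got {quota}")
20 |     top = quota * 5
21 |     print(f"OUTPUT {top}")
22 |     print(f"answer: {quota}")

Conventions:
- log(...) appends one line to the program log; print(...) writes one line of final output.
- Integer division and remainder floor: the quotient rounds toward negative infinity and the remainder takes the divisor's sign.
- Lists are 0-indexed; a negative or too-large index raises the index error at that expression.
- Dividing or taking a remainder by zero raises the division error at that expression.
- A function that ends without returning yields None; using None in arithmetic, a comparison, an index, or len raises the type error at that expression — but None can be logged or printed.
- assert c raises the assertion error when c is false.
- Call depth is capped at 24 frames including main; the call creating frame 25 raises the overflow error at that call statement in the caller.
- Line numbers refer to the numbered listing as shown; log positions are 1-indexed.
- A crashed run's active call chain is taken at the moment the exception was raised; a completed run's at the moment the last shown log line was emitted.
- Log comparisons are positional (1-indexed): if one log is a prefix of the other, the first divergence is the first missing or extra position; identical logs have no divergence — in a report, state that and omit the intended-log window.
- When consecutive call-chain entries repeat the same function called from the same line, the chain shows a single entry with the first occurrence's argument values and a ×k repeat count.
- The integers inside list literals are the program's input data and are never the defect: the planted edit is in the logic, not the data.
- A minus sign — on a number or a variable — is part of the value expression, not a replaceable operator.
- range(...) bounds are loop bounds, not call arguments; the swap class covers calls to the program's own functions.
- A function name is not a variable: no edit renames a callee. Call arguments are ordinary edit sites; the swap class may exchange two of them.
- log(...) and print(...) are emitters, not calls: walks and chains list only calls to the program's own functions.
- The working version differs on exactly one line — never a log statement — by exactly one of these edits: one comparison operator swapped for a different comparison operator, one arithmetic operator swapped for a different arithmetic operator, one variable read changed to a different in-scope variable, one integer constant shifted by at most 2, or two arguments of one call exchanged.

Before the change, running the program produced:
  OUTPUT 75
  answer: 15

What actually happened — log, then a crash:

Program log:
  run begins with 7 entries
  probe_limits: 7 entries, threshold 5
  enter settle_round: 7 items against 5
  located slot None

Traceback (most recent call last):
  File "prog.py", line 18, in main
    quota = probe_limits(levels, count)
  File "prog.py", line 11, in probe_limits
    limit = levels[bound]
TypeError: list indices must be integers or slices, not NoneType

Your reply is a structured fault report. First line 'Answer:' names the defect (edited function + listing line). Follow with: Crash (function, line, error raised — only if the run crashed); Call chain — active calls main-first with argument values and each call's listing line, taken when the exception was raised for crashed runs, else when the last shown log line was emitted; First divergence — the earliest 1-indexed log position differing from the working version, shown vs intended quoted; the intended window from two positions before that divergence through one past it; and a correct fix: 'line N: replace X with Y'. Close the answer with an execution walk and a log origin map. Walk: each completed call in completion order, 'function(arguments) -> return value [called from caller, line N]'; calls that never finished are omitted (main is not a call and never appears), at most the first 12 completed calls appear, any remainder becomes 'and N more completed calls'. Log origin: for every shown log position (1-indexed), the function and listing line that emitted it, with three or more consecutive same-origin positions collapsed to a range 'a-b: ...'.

Answer: the defect is in settle_round at line 4.
Key observation: Position 4 is the first bad log line: 'located slot None' should read 'located slot 6'.
Crash: probe_limits, line 11, TypeError.
Call chain: main -> probe_limits([3, 2, 8, 12, 11, 11, 5], 5) (called at line 18).
First divergence: position 4; shown 'located slot None' vs intended 'located slot 6'.
Intended log window:
  2: probe_limits: 7 entries, threshold 5
  3: enter settle_round: 7 items against 5
  4: located slot 6
  5: driver got 15
Execution walk:
  settle_round([3, 2, 8, 12, 11, 11, 5], 5) -> None  [called from probe_limits, line 9]
Log line origins:
  1: from main, line 17
  2: from probe_limits, line 8
  3: from settle_round, line 2
  4: from probe_limits, line 10
A correct fix: line 4: replace `items[count] == count` with `items[count] == top`.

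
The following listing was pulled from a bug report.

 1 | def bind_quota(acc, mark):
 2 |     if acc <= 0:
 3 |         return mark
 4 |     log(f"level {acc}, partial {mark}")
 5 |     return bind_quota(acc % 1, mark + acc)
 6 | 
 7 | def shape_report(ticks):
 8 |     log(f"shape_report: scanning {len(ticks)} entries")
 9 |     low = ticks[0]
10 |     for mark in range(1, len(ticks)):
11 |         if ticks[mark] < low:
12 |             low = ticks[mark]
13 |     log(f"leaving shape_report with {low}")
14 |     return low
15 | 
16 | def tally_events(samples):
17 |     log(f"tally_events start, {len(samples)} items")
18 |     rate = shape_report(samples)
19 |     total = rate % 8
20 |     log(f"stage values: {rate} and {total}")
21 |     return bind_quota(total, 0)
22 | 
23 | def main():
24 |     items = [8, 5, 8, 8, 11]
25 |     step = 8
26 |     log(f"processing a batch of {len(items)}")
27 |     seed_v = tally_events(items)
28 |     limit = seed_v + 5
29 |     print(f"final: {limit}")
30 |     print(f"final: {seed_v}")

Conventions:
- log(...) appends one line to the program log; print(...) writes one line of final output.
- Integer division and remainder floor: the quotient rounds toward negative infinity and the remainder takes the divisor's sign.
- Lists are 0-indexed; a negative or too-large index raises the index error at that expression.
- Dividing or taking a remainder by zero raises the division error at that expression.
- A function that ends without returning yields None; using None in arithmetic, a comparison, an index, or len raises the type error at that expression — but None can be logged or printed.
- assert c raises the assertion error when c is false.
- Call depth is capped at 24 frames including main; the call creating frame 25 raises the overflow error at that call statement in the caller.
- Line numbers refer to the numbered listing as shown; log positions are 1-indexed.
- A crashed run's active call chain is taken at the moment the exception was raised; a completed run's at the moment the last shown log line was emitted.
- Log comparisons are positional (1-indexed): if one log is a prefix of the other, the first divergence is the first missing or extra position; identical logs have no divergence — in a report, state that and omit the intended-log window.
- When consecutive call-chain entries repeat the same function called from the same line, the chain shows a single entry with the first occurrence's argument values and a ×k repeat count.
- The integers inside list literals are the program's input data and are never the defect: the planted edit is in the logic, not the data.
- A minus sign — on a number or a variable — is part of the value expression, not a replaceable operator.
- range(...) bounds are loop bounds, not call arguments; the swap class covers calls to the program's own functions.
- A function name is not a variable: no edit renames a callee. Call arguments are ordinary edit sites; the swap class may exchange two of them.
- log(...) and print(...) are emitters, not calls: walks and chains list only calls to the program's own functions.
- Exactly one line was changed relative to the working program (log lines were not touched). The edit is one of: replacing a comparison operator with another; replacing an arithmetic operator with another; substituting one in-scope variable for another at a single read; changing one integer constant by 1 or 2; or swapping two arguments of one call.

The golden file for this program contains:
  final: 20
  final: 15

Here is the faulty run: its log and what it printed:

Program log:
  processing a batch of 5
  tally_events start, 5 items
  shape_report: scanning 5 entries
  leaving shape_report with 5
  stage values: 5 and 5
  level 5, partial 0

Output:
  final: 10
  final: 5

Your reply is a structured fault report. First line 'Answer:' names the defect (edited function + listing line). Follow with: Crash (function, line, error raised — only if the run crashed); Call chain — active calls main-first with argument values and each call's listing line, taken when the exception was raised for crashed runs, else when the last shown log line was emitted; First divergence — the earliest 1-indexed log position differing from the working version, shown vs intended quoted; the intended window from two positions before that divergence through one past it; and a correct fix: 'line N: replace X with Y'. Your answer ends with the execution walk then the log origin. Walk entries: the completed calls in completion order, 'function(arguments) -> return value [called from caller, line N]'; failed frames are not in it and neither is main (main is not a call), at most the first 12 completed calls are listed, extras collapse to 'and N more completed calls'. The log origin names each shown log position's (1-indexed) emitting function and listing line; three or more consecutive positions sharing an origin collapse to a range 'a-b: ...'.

Answer: the defect is in bind_quota at line 5.
The tell: After 6 matching log lines the faulty run goes silent, while the working version continues with 'level 4, partial 5'.
Call chain: main -> tally_events([8, 5, 8, 8, 11]) (called at line 27) -> bind_quota(5, 0) (called at line 21).
First divergence: position 7 — the faulty run's log ends after 6 lines; the working version continues with 'level 4, partial 5'.
Intended log window:
  5: stage values: 5 and 5
  6: level 5, partial 0
  7: level 4, partial 5
  8: level 3, partial 9
Execution walk:
  shape_report([8, 5, 8, 8, 11]) -> 5  [called from tally_events, line 18]
  bind_quota(0, 5) -> 5  [called from bind_quota, line 5]
  bind_quota(5, 0) -> 5  [called from tally_events, line 21]
  tally_events([8, 5, 8, 8, 11]) -> 5  [called from main, line 27]
Log origins:
  1: from main, line 26
  2: from tally_events, line 17
  3: from shape_report, line 8
  4: from shape_report, line 13
  5: from tally_events, line 20
  6: from bind_quota, line 4
A correct fix: line 5: replace `%` with `-`.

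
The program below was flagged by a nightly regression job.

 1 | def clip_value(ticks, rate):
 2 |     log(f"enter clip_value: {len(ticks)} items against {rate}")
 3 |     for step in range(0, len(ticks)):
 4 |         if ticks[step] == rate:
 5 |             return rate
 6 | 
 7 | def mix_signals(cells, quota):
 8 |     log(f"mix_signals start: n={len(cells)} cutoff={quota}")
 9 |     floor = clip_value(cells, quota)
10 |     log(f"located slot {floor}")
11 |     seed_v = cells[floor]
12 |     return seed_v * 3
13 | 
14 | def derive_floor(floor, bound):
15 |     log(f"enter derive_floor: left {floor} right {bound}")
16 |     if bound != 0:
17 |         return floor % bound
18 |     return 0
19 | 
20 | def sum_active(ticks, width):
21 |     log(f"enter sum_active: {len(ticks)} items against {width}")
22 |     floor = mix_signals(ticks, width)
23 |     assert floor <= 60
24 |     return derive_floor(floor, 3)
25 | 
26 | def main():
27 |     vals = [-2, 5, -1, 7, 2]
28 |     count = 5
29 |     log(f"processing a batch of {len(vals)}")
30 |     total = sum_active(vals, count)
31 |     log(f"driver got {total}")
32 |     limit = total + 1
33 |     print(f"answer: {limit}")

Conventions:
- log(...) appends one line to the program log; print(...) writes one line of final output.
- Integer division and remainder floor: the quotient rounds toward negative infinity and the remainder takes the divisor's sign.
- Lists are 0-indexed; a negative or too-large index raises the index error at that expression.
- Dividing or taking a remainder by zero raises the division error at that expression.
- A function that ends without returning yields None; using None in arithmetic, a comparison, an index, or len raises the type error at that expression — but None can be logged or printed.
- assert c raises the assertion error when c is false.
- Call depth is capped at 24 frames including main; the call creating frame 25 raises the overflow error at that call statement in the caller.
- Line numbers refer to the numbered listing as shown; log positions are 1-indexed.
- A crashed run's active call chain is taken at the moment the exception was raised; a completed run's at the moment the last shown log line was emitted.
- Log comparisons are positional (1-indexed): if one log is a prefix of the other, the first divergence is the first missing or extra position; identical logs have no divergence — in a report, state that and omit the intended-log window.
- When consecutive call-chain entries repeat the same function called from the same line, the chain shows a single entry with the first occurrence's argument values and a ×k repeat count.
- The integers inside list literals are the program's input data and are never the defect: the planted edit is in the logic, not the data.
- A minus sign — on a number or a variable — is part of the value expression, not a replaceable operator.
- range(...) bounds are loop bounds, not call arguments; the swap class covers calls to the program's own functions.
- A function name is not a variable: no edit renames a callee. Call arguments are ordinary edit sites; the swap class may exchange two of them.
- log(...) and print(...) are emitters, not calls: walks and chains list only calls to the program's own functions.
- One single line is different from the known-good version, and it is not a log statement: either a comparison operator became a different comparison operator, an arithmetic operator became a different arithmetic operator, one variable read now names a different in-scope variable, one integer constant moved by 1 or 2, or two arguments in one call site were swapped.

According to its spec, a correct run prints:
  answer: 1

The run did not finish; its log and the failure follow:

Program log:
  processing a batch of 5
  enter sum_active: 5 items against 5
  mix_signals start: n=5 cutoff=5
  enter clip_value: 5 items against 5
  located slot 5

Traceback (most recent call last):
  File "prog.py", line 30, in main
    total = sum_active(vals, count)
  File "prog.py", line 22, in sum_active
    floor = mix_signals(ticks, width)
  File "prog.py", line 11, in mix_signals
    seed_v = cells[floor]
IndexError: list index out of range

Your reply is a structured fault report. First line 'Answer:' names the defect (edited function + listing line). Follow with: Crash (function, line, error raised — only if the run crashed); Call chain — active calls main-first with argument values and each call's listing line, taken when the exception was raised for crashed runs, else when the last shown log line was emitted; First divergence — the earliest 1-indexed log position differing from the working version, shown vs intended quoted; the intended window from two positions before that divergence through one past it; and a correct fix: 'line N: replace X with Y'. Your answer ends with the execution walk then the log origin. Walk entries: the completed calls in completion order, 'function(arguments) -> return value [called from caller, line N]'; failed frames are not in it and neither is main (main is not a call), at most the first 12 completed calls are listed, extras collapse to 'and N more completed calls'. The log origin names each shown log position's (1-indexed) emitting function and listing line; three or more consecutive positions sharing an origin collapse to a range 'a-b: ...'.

Answer: the defect is in clip_value at line 5.
Core observation: Position 5 is the first bad log line: 'located slot 5' should read 'located slot 1'.
Crash: mix_signals, line 11, IndexError.
Call chain: main -> sum_active([-2, 5, -1, 7, 2], 5) (called at line 30) -> mix_signals([-2, 5, -1, 7, 2], 5) (called at line 22).
First divergence: position 5 — the shown line 'located slot 5' should read 'located slot 1'.
Intended log window:
  3: mix_signals start: n=5 cutoff=5
  4: enter clip_value: 5 items against 5
  5: located slot 1
  6: enter derive_floor: left 15 right 3
Execution walk:
  clip_value([-2, 5, -1, 7, 2], 5) -> 5  [called from mix_signals, line 9]
Log origin:
  1: logged in main at line 29
  2: logged in sum_active at line 21
  3: logged in mix_signals at line 8
  4: logged in clip_value at line 2
  5: logged in mix_signals at line 10
A correct fix: line 5: replace `rate` with `step`.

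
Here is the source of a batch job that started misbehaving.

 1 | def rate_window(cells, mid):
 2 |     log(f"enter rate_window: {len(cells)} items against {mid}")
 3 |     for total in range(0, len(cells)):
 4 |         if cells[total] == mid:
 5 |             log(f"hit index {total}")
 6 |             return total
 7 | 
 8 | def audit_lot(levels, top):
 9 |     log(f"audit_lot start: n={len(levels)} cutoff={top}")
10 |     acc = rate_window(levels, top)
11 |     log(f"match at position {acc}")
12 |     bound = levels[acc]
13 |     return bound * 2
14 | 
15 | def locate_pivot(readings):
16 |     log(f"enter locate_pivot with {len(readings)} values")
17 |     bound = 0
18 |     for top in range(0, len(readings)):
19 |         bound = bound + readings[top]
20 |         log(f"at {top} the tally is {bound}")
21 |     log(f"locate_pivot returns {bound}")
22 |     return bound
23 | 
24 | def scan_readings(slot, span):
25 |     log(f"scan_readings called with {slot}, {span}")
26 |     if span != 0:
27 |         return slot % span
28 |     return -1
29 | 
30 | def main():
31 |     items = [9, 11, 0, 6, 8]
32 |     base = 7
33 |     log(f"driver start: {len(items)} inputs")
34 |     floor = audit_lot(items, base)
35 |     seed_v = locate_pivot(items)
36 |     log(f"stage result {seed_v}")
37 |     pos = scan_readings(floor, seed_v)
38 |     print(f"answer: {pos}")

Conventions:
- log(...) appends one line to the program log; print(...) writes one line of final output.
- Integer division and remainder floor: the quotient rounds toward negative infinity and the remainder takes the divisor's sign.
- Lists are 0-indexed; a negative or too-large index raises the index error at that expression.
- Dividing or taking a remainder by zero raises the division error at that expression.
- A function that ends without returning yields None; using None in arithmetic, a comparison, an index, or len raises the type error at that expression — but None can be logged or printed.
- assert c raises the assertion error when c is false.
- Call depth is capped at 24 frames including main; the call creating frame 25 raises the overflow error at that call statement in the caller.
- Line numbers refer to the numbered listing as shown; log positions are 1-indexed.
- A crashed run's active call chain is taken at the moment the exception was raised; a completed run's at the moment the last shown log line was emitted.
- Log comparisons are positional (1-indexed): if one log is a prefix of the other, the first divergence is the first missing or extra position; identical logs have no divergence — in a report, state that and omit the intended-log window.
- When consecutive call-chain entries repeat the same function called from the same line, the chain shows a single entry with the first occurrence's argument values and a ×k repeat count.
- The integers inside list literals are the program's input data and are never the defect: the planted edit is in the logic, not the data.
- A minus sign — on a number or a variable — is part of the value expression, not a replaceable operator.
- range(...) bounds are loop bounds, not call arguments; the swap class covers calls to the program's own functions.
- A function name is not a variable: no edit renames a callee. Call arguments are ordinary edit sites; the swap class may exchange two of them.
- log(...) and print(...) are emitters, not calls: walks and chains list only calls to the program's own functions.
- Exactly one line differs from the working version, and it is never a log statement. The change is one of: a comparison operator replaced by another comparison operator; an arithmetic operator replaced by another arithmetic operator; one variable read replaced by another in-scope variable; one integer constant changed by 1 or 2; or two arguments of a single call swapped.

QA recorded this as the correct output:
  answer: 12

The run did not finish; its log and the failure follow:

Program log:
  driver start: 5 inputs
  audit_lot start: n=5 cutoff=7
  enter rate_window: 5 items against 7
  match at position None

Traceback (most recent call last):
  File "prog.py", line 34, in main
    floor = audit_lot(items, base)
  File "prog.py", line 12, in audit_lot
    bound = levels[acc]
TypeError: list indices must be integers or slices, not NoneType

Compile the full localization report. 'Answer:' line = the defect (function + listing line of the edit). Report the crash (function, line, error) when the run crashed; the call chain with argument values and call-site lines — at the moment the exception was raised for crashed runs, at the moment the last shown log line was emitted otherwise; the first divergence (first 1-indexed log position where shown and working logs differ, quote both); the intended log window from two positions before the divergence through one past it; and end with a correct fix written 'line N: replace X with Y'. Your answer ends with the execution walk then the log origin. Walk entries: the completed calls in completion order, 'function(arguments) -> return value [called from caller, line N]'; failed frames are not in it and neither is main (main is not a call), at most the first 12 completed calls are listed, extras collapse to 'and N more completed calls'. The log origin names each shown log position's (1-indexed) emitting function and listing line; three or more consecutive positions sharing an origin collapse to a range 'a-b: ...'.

Answer: the defect is in main at line 32.
Key fact: Everything matches until log position 2, which reads 'audit_lot start: n=5 cutoff=7' in place of 'audit_lot start: n=5 cutoff=6'.
Crash: audit_lot, line 12, TypeError.
Call chain: main -> audit_lot([9, 11, 0, 6, 8], 7) (called at line 34).
First divergence: at position 2 the run shows 'audit_lot start: n=5 cutoff=7' where the working version logs 'audit_lot start: n=5 cutoff=6'.
Intended log window:
  1: driver start: 5 inputs
  2: audit_lot start: n=5 cutoff=6
  3: enter rate_window: 5 items against 6
Execution walk:
  rate_window([9, 11, 0, 6, 8], 7) -> None  [called from audit_lot, line 10]
Log origin:
  1: logged in main at line 33
  2: logged in audit_lot at line 9
  3: logged in rate_window at line 2
  4: logged in audit_lot at line 11
A correct fix: line 32: replace `7` with `6`.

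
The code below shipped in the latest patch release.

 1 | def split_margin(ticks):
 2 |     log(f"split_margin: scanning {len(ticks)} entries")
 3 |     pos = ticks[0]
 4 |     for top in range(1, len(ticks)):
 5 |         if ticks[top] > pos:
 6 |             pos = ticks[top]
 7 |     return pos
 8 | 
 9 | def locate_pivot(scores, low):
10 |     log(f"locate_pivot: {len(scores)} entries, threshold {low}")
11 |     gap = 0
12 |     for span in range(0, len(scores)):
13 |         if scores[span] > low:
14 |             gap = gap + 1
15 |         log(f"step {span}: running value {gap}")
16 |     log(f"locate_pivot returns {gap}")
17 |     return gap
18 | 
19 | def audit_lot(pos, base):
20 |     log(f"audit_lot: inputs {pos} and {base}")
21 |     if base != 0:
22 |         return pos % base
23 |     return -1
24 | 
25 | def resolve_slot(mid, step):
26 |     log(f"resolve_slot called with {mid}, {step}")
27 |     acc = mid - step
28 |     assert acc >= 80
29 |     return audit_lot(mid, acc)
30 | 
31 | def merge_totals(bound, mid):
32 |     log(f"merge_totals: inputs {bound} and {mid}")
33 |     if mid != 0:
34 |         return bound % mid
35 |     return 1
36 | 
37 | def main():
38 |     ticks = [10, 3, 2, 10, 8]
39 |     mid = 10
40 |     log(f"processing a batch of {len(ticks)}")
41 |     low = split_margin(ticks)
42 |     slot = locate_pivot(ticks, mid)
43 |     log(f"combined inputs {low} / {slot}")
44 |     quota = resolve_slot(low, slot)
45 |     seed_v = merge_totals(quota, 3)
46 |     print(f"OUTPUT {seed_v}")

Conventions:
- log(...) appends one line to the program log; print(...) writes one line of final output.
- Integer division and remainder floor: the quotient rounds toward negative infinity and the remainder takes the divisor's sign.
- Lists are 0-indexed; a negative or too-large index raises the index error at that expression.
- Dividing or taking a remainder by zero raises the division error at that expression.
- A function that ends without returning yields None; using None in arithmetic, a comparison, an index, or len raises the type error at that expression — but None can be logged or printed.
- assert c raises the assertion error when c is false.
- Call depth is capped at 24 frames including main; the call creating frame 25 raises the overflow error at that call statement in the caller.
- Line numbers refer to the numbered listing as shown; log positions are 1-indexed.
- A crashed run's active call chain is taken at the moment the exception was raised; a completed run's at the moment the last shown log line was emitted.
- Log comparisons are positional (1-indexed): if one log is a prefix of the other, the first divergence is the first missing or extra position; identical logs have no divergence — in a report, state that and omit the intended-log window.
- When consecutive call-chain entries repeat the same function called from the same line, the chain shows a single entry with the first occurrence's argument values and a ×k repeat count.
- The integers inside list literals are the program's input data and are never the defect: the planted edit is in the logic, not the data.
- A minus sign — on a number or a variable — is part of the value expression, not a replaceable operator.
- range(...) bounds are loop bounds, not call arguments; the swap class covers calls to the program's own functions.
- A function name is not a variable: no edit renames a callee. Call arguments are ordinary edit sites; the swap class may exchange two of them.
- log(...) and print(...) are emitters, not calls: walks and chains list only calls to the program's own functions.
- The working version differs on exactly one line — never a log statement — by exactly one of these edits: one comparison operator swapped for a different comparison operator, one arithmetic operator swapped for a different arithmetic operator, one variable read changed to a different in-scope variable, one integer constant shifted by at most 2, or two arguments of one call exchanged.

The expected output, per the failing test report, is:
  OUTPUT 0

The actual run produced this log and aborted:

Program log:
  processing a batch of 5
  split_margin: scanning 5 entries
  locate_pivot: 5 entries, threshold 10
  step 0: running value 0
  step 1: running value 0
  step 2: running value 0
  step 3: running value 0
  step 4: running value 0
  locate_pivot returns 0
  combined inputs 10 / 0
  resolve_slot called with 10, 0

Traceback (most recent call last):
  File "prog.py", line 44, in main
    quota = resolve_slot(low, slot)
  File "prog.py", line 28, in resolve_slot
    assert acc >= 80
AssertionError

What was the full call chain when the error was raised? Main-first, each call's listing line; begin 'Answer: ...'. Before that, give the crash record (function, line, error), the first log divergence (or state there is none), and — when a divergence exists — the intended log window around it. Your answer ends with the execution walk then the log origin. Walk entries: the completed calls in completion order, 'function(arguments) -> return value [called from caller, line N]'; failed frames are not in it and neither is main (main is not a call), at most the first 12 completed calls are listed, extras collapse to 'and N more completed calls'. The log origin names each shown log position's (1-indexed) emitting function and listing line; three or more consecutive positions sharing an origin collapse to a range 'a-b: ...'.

Answer: main -> resolve_slot (called at line 44).
Core observation: The log ends early — 11 lines, where the working version next logs 'audit_lot: inputs 10 and 10'.
Crash: resolve_slot, line 28, AssertionError.
First divergence: position 12 — after 11 matching lines the faulty run goes silent; intended next line 'audit_lot: inputs 10 and 10'.
Intended log window:
  10: combined inputs 10 / 0
  11: resolve_slot called with 10, 0
  12: audit_lot: inputs 10 and 10
  13: merge_totals: inputs 0 and 3
Execution walk:
  split_margin([10, 3, 2, 10, 8]) -> 10  [called from main, line 41]
  locate_pivot([10, 3, 2, 10, 8], 10) -> 0  [called from main, line 42]
Log origins:
  1: emitted by main (line 40)
  2: emitted by split_margin (line 2)
  3: emitted by locate_pivot (line 10)
  4-8: emitted by locate_pivot (line 15)
  9: emitted by locate_pivot (line 16)
  10: emitted by main (line 43)
  11: emitted by resolve_slot (line 26)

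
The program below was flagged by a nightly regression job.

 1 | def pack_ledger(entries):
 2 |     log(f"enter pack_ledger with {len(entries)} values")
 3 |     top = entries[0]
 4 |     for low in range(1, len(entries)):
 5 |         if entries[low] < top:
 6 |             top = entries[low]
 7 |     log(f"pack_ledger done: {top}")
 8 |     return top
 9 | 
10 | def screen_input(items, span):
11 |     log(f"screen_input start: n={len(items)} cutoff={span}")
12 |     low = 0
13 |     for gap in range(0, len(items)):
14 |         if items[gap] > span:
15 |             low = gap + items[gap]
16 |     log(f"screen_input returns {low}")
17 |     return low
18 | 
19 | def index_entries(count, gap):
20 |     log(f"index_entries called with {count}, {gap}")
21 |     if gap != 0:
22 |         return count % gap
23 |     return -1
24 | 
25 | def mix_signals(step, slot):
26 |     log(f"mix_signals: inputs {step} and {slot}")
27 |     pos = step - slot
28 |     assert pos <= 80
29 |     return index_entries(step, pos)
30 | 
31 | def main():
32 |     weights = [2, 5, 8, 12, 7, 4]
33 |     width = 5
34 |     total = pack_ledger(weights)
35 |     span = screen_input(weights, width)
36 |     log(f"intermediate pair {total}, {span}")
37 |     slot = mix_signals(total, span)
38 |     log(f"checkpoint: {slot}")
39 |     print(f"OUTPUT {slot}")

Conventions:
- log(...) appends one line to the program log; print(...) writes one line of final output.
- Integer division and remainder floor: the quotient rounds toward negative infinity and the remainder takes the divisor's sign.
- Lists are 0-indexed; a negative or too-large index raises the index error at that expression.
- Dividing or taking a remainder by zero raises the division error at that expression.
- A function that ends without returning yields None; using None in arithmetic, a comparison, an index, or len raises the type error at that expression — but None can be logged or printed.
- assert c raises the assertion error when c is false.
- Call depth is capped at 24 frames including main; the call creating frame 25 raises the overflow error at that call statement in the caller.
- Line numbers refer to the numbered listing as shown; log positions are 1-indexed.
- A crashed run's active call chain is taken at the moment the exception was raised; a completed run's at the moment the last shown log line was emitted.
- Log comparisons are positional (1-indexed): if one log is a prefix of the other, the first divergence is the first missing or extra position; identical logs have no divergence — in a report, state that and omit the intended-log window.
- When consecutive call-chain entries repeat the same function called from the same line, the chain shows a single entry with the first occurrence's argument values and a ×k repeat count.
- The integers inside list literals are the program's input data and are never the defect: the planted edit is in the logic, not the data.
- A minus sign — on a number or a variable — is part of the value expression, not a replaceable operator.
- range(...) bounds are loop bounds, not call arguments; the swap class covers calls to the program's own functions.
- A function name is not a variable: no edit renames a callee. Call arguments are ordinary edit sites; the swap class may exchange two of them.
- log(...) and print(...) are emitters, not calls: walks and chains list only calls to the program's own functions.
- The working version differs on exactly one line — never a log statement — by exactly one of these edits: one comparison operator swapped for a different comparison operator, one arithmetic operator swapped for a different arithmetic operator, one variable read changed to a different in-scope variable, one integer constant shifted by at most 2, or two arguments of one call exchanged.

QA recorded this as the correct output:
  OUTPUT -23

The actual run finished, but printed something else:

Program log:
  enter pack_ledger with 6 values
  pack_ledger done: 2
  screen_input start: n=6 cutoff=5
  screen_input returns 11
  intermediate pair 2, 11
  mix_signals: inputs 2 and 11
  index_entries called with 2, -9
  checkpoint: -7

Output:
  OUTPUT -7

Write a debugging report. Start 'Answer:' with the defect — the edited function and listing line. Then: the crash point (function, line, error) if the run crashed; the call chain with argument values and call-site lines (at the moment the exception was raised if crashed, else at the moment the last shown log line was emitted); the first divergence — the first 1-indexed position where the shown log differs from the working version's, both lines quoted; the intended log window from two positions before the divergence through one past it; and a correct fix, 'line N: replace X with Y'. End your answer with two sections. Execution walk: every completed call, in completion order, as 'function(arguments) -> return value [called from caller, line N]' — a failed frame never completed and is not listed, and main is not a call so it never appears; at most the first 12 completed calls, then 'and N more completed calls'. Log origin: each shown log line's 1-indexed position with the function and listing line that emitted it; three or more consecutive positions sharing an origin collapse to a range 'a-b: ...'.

Answer: the defect is in screen_input at line 15.
Key fact: Log line 4 is where behavior first shows: 'screen_input returns 11' appears instead of 'screen_input returns 27'.
Call chain: main.
First divergence: position 4; shown 'screen_input returns 11' vs intended 'screen_input returns 27'.
Intended log window:
  2: pack_ledger done: 2
  3: screen_input start: n=6 cutoff=5
  4: screen_input returns 27
  5: intermediate pair 2, 27
Execution walk:
  pack_ledger([2, 5, 8, 12, 7, 4]) -> 2  [called from main, line 34]
  screen_input([2, 5, 8, 12, 7, 4], 5) -> 11  [called from main, line 35]
  index_entries(2, -9) -> -7  [called from mix_signals, line 29]
  mix_signals(2, 11) -> -7  [called from main, line 37]
Log line origins:
  1: logged in pack_ledger at line 2
  2: logged in pack_ledger at line 7
  3: logged in screen_input at line 11
  4: logged in screen_input at line 16
  5: logged in main at line 36
  6: logged in mix_signals at line 26
  7: logged in index_entries at line 20
  8: logged in main at line 38
A correct fix: line 15: replace `gap + items[gap]` with `low + items[gap]`.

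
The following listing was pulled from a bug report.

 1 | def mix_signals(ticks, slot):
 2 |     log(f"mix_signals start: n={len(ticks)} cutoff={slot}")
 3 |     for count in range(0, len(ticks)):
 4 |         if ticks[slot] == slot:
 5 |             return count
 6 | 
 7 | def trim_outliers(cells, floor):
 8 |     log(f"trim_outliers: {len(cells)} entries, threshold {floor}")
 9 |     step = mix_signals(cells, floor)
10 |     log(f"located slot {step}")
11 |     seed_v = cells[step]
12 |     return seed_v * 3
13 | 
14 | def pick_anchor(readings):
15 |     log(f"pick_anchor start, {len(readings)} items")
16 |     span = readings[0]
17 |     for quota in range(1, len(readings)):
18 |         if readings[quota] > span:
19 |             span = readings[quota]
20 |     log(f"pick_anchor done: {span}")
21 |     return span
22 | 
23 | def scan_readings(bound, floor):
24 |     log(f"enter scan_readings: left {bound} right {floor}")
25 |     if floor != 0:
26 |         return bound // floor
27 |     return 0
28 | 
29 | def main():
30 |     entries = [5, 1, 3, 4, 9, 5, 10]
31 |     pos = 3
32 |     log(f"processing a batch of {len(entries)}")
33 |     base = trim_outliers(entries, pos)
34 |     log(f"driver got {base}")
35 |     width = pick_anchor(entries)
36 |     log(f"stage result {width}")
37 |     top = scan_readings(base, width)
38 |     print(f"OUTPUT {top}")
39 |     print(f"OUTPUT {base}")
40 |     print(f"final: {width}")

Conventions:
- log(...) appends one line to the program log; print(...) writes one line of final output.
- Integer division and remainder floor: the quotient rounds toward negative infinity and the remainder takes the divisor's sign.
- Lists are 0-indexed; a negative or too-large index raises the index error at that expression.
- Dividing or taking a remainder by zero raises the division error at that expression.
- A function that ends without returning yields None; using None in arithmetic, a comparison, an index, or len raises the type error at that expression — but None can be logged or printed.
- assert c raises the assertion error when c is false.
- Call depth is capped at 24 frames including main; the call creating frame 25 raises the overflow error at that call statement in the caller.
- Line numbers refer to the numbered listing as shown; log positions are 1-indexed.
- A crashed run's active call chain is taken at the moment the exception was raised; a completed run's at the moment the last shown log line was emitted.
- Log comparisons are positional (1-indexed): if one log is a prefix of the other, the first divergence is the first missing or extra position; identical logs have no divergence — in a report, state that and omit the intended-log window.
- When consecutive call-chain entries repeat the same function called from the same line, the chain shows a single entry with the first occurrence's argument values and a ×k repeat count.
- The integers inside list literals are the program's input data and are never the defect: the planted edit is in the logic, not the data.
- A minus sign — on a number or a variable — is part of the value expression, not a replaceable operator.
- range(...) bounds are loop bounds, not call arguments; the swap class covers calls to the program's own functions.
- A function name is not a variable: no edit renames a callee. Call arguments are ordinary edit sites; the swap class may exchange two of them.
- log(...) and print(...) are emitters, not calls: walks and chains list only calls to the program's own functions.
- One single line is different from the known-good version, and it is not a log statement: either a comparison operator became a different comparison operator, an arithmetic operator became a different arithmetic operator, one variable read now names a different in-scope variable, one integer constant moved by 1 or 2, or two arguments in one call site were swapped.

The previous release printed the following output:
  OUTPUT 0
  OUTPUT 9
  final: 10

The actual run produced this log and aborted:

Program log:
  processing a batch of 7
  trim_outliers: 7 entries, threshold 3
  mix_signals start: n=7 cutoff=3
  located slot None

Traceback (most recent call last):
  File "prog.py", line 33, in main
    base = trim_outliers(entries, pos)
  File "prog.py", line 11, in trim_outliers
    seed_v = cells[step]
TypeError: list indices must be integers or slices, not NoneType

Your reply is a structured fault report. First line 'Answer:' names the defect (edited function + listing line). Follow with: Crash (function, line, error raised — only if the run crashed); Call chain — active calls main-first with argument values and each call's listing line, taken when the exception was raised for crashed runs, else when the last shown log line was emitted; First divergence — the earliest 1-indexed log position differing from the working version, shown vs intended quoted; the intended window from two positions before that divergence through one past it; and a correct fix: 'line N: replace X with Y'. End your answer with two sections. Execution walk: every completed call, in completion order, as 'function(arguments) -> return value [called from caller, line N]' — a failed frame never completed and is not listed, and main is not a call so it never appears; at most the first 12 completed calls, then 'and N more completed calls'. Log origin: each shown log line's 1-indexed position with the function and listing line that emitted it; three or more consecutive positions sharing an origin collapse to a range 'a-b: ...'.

Answer: the defect is in mix_signals at line 4.
Key observation: The earliest visible damage is log position 4 — 'located slot None' rather than the intended 'located slot 2'.
Crash: trim_outliers, line 11, TypeError.
Call chain: main -> trim_outliers([5, 1, 3, 4, 9, 5, 10], 3) (called at line 33).
First divergence: position 4 — shown 'located slot None', intended 'located slot 2'.
Intended log window:
  2: trim_outliers: 7 entries, threshold 3
  3: mix_signals start: n=7 cutoff=3
  4: located slot 2
  5: driver got 9
Execution walk:
  mix_signals([5, 1, 3, 4, 9, 5, 10], 3) -> None  [called from trim_outliers, line 9]
Log line origins:
  1: emitted by main (line 32)
  2: emitted by trim_outliers (line 8)
  3: emitted by mix_signals (line 2)
  4: emitted by trim_outliers (line 10)
A correct fix: line 4: replace `ticks[slot]` with `ticks[count]`.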